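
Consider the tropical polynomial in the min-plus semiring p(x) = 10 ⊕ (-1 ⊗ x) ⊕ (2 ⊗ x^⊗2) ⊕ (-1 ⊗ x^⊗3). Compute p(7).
p(7) = 6

A tropical monomial a ⊗ x^⊗i evaluates to a + i · x. Evaluating each term at x = 7:
  Term 0 contributes 10 + 0 · 7 = 10
  Term 1 contributes -1 + 1 · 7 = 6
  Term 2 contributes 2 + 2 · 7 = 16
  Term 3 contributes -1 + 3 · 7 = 20
p(7) = ⊕ of these = min[10, 6, 16, 20] = 6.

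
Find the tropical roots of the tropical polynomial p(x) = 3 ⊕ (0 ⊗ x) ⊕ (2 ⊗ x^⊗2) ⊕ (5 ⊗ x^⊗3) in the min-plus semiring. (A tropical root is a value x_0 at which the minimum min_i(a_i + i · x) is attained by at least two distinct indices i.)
Roots: {-3, -2, 3}

Each tropical root is a break point of the lower envelope of the lines y = a_i + i · x (there are 4 lines, with slopes 0, 1, ..., 3). Only the lines that attain the minimum somewhere contribute to roots; other lines are dominated. Here the surviving (envelope) indices are i = 3, i = 2, i = 1, i = 0.
Intersections between consecutive envelope lines give the roots: for adjacent envelope indices i < j the intersection is x = (a_i − a_j) / (j − i). Reading off the sorted break points: {-3, -2, 3}.
Verification: at each break x_0, at least two indices attain the minimum of min_i(a_i + i · x_0).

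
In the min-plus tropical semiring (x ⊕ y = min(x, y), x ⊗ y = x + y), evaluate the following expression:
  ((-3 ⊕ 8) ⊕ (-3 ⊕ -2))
((-3 ⊕ 8) ⊕ (-3 ⊕ -2)) = -3

Expand innermost to outermost. Recall ⊕ takes the minimum of its arguments and ⊗ takes their sum. Working out the expression ((-3 ⊕ 8) ⊕ (-3 ⊕ -2)) gives -3.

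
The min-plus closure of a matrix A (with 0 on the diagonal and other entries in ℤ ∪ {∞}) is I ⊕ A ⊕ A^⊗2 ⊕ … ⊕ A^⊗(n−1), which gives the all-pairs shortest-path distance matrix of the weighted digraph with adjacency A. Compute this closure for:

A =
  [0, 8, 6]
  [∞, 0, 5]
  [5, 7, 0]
Closure =
  [0, 8, 6]
  [10, 0, 5]
  [5, 7, 0]

This is the Floyd-Warshall all-pairs shortest-path computation. For each intermediate vertex k = 0, 1, …, 2, update dist[i][j] ← min(dist[i][j], dist[i][k] + dist[k][j]). The final matrix gives, for each (i, j), the minimum total weight of any directed path from i to j (possibly empty when i = j).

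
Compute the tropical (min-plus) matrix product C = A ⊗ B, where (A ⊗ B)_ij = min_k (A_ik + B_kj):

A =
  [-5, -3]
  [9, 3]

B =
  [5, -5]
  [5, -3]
A ⊗ B =
  [0, -10]
  [8, 0]

Apply the min-plus product entry-by-entry:
  C[0][0] = min over k of (A[0][0] + B[0][0] = -5 + 5 = 0, A[0][1] + B[1][0] = -3 + 5 = 2) = 0 (attained at k = 0)
  C[0][1] = min over k of (A[0][0] + B[0][1] = -5 + -5 = -10, A[0][1] + B[1][1] = -3 + -3 = -6) = -10 (attained at k = 0)
  C[1][0] = min over k of (A[1][0] + B[0][0] = 9 + 5 = 14, A[1][1] + B[1][0] = 3 + 5 = 8) = 8 (attained at k = 1)
  C[1][1] = min over k of (A[1][0] + B[0][1] = 9 + -5 = 4, A[1][1] + B[1][1] = 3 + -3 = 0) = 0 (attained at k = 1)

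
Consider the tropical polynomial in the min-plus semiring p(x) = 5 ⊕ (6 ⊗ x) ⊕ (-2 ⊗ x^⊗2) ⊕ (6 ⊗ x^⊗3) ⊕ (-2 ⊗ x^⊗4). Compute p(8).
p(8) = 5

A tropical monomial a ⊗ x^⊗i evaluates to a + i · x. Evaluating each term at x = 8:
  Term 0 contributes 5 + 0 · 8 = 5
  Term 1 contributes 6 + 1 · 8 = 14
  Term 2 contributes -2 + 2 · 8 = 14
  Term 3 contributes 6 + 3 · 8 = 30
  Term 4 contributes -2 + 4 · 8 = 30
p(8) = ⊕ of these = min[5, 14, 14, 30, 30] = 5.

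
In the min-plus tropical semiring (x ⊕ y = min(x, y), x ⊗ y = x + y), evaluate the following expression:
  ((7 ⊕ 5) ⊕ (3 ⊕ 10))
((7 ⊕ 5) ⊕ (3 ⊕ 10)) = 3

Expand innermost to outermost. Recall ⊕ takes the minimum of its arguments and ⊗ takes their sum. Working out the expression ((7 ⊕ 5) ⊕ (3 ⊕ 10)) gives 3.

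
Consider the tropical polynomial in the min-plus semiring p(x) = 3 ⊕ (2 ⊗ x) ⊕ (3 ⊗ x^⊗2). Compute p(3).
p(3) = 3

A tropical monomial a ⊗ x^⊗i evaluates to a + i · x. Evaluating each term at x = 3:
  Term 0 contributes 3 + 0 · 3 = 3
  Term 1 contributes 2 + 1 · 3 = 5
  Term 2 contributes 3 + 2 · 3 = 9
p(3) = ⊕ of these = min[3, 5, 9] = 3.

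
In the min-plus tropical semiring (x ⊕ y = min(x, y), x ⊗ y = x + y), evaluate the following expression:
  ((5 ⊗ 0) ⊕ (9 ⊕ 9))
((5 ⊗ 0) ⊕ (9 ⊕ 9)) = 5

Expand innermost to outermost. Recall ⊕ takes the minimum of its arguments and ⊗ takes their sum. Working out the expression ((5 ⊗ 0) ⊕ (9 ⊕ 9)) gives 5.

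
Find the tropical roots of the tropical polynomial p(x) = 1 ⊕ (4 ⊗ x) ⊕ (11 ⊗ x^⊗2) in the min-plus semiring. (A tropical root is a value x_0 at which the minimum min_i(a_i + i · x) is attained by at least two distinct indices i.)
Roots: {-7, -3}

Each tropical root is a break point of the lower envelope of the lines y = a_i + i · x (there are 3 lines, with slopes 0, 1, ..., 2). Only the lines that attain the minimum somewhere contribute to roots; other lines are dominated. Here the surviving (envelope) indices are i = 2, i = 1, i = 0.
Intersections between consecutive envelope lines give the roots: for adjacent envelope indices i < j the intersection is x = (a_i − a_j) / (j − i). Reading off the sorted break points: {-7, -3}.
Verification: at each break x_0, at least two indices attain the minimum of min_i(a_i + i · x_0).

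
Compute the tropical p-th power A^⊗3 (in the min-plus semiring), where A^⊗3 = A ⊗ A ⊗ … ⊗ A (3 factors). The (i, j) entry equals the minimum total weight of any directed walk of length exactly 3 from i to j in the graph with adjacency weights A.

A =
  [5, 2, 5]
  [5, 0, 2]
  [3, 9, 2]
A^⊗3 =
  [7, 2, 4]
  [5, 0, 2]
  [7, 5, 6]

Each entry (A^⊗3)_ij equals the minimum over all length-3 walks i = v_0 → v_1 → … → v_3 = j of Σ_t A[v_t][v_{t+1}]. For example, for (i, j) = (0, 2) we minimise over 9 possible intermediate vertex sequences; the minimum is 4, attained along the walk 0 → 1 → 1 → 2.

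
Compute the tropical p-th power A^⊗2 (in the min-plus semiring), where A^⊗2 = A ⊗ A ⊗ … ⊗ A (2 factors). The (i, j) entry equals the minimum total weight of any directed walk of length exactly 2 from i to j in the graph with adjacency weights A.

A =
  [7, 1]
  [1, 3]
A^⊗2 =
  [2, 4]
  [4, 2]

Each entry (A^⊗2)_ij equals the minimum over all length-2 walks i = v_0 → v_1 → … → v_2 = j of Σ_t A[v_t][v_{t+1}]. For example, for (i, j) = (0, 1) we minimise over 2 possible intermediate vertex sequences; the minimum is 4, attained along the walk 0 → 1 → 1.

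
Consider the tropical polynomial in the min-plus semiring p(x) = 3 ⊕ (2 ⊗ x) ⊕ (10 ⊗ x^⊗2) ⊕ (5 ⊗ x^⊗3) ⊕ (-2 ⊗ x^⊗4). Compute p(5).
p(5) = 3

A tropical monomial a ⊗ x^⊗i evaluates to a + i · x. Evaluating each term at x = 5:
  Term 0 contributes 3 + 0 · 5 = 3
  Term 1 contributes 2 + 1 · 5 = 7
  Term 2 contributes 10 + 2 · 5 = 20
  Term 3 contributes 5 + 3 · 5 = 20
  Term 4 contributes -2 + 4 · 5 = 18
p(5) = ⊕ of these = min[3, 7, 20, 20, 18] = 3.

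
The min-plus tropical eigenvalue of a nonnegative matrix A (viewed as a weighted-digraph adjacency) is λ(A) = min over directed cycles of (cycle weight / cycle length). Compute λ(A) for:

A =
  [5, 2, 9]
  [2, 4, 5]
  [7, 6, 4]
λ(A) = 2

Enumerate directed cycles and compute their means (weight / length). Sample:
  cycle 0 → 0: weight = 5, length = 1, mean = 5/1 ≈ 5.000
  cycle 1 → 1: weight = 4, length = 1, mean = 4/1 ≈ 4.000
  cycle 2 → 2: weight = 4, length = 1, mean = 4/1 ≈ 4.000
  cycle 0 → 1 → 0: weight = 4, length = 2, mean = 4/2 ≈ 2.000
  cycle 0 → 2 → 0: weight = 16, length = 2, mean = 16/2 ≈ 8.000
  cycle 1 → 0 → 1: weight = 4, length = 2, mean = 4/2 ≈ 2.000
Minimum mean = 2.000, attained e.g. along the cycle 0 → 1 → 0 with weight 4 and length 2. So λ(A) = 4/2 = 2.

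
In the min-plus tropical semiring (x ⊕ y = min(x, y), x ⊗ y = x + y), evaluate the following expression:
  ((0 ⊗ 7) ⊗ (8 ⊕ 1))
((0 ⊗ 7) ⊗ (8 ⊕ 1)) = 8

Expand innermost to outermost. Recall ⊕ takes the minimum of its arguments and ⊗ takes their sum. Working out the expression ((0 ⊗ 7) ⊗ (8 ⊕ 1)) gives 8.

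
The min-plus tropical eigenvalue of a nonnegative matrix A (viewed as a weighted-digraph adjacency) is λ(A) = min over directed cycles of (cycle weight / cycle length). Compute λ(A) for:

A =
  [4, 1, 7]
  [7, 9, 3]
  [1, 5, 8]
λ(A) = 5/3

Enumerate directed cycles and compute their means (weight / length). Sample:
  cycle 0 → 0: weight = 4, length = 1, mean = 4/1 ≈ 4.000
  cycle 1 → 1: weight = 9, length = 1, mean = 9/1 ≈ 9.000
  cycle 2 → 2: weight = 8, length = 1, mean = 8/1 ≈ 8.000
  cycle 0 → 1 → 0: weight = 8, length = 2, mean = 8/2 ≈ 4.000
  cycle 0 → 2 → 0: weight = 8, length = 2, mean = 8/2 ≈ 4.000
  cycle 1 → 0 → 1: weight = 8, length = 2, mean = 8/2 ≈ 4.000
Minimum mean = 1.667, attained e.g. along the cycle 0 → 1 → 2 → 0 with weight 5 and length 3. So λ(A) = 5/3 = 5/3.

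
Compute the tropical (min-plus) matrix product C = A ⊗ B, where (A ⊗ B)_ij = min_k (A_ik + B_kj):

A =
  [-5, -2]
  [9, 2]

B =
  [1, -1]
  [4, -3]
A ⊗ B =
  [-4, -6]
  [6, -1]

Apply the min-plus product entry-by-entry:
  C[0][0] = min over k of (A[0][0] + B[0][0] = -5 + 1 = -4, A[0][1] + B[1][0] = -2 + 4 = 2) = -4 (attained at k = 0)
  C[0][1] = min over k of (A[0][0] + B[0][1] = -5 + -1 = -6, A[0][1] + B[1][1] = -2 + -3 = -5) = -6 (attained at k = 0)
  C[1][0] = min over k of (A[1][0] + B[0][0] = 9 + 1 = 10, A[1][1] + B[1][0] = 2 + 4 = 6) = 6 (attained at k = 1)
  C[1][1] = min over k of (A[1][0] + B[0][1] = 9 + -1 = 8, A[1][1] + B[1][1] = 2 + -3 = -1) = -1 (attained at k = 1)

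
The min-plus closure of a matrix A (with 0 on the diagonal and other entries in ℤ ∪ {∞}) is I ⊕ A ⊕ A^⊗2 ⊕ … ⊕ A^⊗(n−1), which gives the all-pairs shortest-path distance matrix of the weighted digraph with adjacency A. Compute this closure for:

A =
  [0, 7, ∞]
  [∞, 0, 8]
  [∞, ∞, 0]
Closure =
  [0, 7, 15]
  [∞, 0, 8]
  [∞, ∞, 0]

This is the Floyd-Warshall all-pairs shortest-path computation. For each intermediate vertex k = 0, 1, …, 2, update dist[i][j] ← min(dist[i][j], dist[i][k] + dist[k][j]). The final matrix gives, for each (i, j), the minimum total weight of any directed path from i to j (possibly empty when i = j).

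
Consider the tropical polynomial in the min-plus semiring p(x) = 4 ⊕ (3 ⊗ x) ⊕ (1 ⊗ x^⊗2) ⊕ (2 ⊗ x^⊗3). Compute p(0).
p(0) = 1

A tropical monomial a ⊗ x^⊗i evaluates to a + i · x. Evaluating each term at x = 0:
  Term 0 contributes 4 + 0 · 0 = 4
  Term 1 contributes 3 + 1 · 0 = 3
  Term 2 contributes 1 + 2 · 0 = 1
  Term 3 contributes 2 + 3 · 0 = 2
p(0) = ⊕ of these = min[4, 3, 1, 2] = 1.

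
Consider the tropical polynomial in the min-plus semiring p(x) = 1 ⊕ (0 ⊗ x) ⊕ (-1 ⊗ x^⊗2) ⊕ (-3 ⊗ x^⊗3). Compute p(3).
p(3) = 1

A tropical monomial a ⊗ x^⊗i evaluates to a + i · x. Evaluating each term at x = 3:
  Term 0 contributes 1 + 0 · 3 = 1
  Term 1 contributes 0 + 1 · 3 = 3
  Term 2 contributes -1 + 2 · 3 = 5
  Term 3 contributes -3 + 3 · 3 = 6
p(3) = ⊕ of these = min[1, 3, 5, 6] = 1.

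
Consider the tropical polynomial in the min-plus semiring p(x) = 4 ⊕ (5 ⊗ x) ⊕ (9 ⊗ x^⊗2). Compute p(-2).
p(-2) = 3

A tropical monomial a ⊗ x^⊗i evaluates to a + i · x. Evaluating each term at x = -2:
  Term 0 contributes 4 + 0 · -2 = 4
  Term 1 contributes 5 + 1 · -2 = 3
  Term 2 contributes 9 + 2 · -2 = 5
p(-2) = ⊕ of these = min[4, 3, 5] = 3.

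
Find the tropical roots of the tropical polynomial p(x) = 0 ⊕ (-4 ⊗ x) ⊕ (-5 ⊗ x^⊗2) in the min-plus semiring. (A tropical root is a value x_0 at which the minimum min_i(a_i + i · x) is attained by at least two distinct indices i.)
Roots: {1, 4}

Each tropical root is a break point of the lower envelope of the lines y = a_i + i · x (there are 3 lines, with slopes 0, 1, ..., 2). Only the lines that attain the minimum somewhere contribute to roots; other lines are dominated. Here the surviving (envelope) indices are i = 2, i = 1, i = 0.
Intersections between consecutive envelope lines give the roots: for adjacent envelope indices i < j the intersection is x = (a_i − a_j) / (j − i). Reading off the sorted break points: {1, 4}.
Verification: at each break x_0, at least two indices attain the minimum of min_i(a_i + i · x_0).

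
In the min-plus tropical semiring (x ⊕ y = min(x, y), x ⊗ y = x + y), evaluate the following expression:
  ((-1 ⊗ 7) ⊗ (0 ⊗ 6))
((-1 ⊗ 7) ⊗ (0 ⊗ 6)) = 12

Expand innermost to outermost. Recall ⊕ takes the minimum of its arguments and ⊗ takes their sum. Working out the expression ((-1 ⊗ 7) ⊗ (0 ⊗ 6)) gives 12.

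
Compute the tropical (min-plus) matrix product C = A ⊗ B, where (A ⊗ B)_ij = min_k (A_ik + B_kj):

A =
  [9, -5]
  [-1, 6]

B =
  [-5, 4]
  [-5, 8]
A ⊗ B =
  [-10, 3]
  [-6, 3]

Apply the min-plus product entry-by-entry:
  C[0][0] = min over k of (A[0][0] + B[0][0] = 9 + -5 = 4, A[0][1] + B[1][0] = -5 + -5 = -10) = -10 (attained at k = 1)
  C[0][1] = min over k of (A[0][0] + B[0][1] = 9 + 4 = 13, A[0][1] + B[1][1] = -5 + 8 = 3) = 3 (attained at k = 1)
  C[1][0] = min over k of (A[1][0] + B[0][0] = -1 + -5 = -6, A[1][1] + B[1][0] = 6 + -5 = 1) = -6 (attained at k = 0)
  C[1][1] = min over k of (A[1][0] + B[0][1] = -1 + 4 = 3, A[1][1] + B[1][1] = 6 + 8 = 14) = 3 (attained at k = 0)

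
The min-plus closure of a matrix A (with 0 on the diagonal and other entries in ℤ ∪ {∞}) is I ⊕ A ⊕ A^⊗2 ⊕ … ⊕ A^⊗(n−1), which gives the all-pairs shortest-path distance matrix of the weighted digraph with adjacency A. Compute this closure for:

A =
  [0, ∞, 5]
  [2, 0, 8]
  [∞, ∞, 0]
Closure =
  [0, ∞, 5]
  [2, 0, 7]
  [∞, ∞, 0]

This is the Floyd-Warshall all-pairs shortest-path computation. For each intermediate vertex k = 0, 1, …, 2, update dist[i][j] ← min(dist[i][j], dist[i][k] + dist[k][j]). The final matrix gives, for each (i, j), the minimum total weight of any directed path from i to j (possibly empty when i = j).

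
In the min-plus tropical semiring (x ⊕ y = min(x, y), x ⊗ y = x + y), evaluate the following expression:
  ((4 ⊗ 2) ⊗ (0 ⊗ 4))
((4 ⊗ 2) ⊗ (0 ⊗ 4)) = 10

Expand innermost to outermost. Recall ⊕ takes the minimum of its arguments and ⊗ takes their sum. Working out the expression ((4 ⊗ 2) ⊗ (0 ⊗ 4)) gives 10.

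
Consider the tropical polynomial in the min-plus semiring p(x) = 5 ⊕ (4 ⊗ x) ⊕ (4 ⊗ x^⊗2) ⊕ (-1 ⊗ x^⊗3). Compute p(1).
p(1) = 2

A tropical monomial a ⊗ x^⊗i evaluates to a + i · x. Evaluating each term at x = 1:
  Term 0 contributes 5 + 0 · 1 = 5
  Term 1 contributes 4 + 1 · 1 = 5
  Term 2 contributes 4 + 2 · 1 = 6
  Term 3 contributes -1 + 3 · 1 = 2
p(1) = ⊕ of these = min[5, 5, 6, 2] = 2.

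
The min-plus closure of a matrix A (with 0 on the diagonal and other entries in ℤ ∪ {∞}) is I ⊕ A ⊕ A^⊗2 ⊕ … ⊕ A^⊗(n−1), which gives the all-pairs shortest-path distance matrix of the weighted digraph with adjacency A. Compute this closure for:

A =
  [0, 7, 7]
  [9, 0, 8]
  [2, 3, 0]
Closure =
  [0, 7, 7]
  [9, 0, 8]
  [2, 3, 0]

This is the Floyd-Warshall all-pairs shortest-path computation. For each intermediate vertex k = 0, 1, …, 2, update dist[i][j] ← min(dist[i][j], dist[i][k] + dist[k][j]). The final matrix gives, for each (i, j), the minimum total weight of any directed path from i to j (possibly empty when i = j).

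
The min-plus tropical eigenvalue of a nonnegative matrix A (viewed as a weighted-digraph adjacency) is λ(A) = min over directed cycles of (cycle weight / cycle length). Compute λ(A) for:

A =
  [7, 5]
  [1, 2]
λ(A) = 2

Enumerate directed cycles and compute their means (weight / length). Sample:
  cycle 0 → 0: weight = 7, length = 1, mean = 7/1 ≈ 7.000
  cycle 1 → 1: weight = 2, length = 1, mean = 2/1 ≈ 2.000
  cycle 0 → 1 → 0: weight = 6, length = 2, mean = 6/2 ≈ 3.000
  cycle 1 → 0 → 1: weight = 6, length = 2, mean = 6/2 ≈ 3.000
Minimum mean = 2.000, attained e.g. along the cycle 1 → 1 with weight 2 and length 1. So λ(A) = 2/1 = 2.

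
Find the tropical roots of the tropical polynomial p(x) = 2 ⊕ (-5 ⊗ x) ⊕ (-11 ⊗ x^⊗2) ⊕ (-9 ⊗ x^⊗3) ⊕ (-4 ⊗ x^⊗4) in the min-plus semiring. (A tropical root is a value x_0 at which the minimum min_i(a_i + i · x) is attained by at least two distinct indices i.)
Roots: {-5, -2, 6, 7}

Each tropical root is a break point of the lower envelope of the lines y = a_i + i · x (there are 5 lines, with slopes 0, 1, ..., 4). Only the lines that attain the minimum somewhere contribute to roots; other lines are dominated. Here the surviving (envelope) indices are i = 4, i = 3, i = 2, i = 1, i = 0.
Intersections between consecutive envelope lines give the roots: for adjacent envelope indices i < j the intersection is x = (a_i − a_j) / (j − i). Reading off the sorted break points: {-5, -2, 6, 7}.
Verification: at each break x_0, at least two indices attain the minimum of min_i(a_i + i · x_0).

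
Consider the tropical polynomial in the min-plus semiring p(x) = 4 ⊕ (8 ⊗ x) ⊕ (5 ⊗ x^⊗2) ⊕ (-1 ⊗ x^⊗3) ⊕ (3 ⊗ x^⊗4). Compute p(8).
p(8) = 4

A tropical monomial a ⊗ x^⊗i evaluates to a + i · x. Evaluating each term at x = 8:
  Term 0 contributes 4 + 0 · 8 = 4
  Term 1 contributes 8 + 1 · 8 = 16
  Term 2 contributes 5 + 2 · 8 = 21
  Term 3 contributes -1 + 3 · 8 = 23
  Term 4 contributes 3 + 4 · 8 = 35
p(8) = ⊕ of these = min[4, 16, 21, 23, 35] = 4.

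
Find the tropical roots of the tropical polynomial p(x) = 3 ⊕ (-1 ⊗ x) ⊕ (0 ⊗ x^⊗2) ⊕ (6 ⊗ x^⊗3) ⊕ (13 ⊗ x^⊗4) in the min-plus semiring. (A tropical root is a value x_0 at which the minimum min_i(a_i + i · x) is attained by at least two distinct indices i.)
Roots: {-7, -6, -1, 4}

Each tropical root is a break point of the lower envelope of the lines y = a_i + i · x (there are 5 lines, with slopes 0, 1, ..., 4). Only the lines that attain the minimum somewhere contribute to roots; other lines are dominated. Here the surviving (envelope) indices are i = 4, i = 3, i = 2, i = 1, i = 0.
Intersections between consecutive envelope lines give the roots: for adjacent envelope indices i < j the intersection is x = (a_i − a_j) / (j − i). Reading off the sorted break points: {-7, -6, -1, 4}.
Verification: at each break x_0, at least two indices attain the minimum of min_i(a_i + i · x_0).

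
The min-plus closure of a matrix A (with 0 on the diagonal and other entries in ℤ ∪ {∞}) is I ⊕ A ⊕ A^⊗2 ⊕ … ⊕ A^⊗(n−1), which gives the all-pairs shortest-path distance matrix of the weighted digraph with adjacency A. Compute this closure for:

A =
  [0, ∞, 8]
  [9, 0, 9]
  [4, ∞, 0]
Closure =
  [0, ∞, 8]
  [9, 0, 9]
  [4, ∞, 0]

This is the Floyd-Warshall all-pairs shortest-path computation. For each intermediate vertex k = 0, 1, …, 2, update dist[i][j] ← min(dist[i][j], dist[i][k] + dist[k][j]). The final matrix gives, for each (i, j), the minimum total weight of any directed path from i to j (possibly empty when i = j).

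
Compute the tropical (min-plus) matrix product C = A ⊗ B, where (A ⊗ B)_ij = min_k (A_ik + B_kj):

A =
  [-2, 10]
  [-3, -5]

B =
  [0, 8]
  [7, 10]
A ⊗ B =
  [-2, 6]
  [-3, 5]

Apply the min-plus product entry-by-entry:
  C[0][0] = min over k of (A[0][0] + B[0][0] = -2 + 0 = -2, A[0][1] + B[1][0] = 10 + 7 = 17) = -2 (attained at k = 0)
  C[0][1] = min over k of (A[0][0] + B[0][1] = -2 + 8 = 6, A[0][1] + B[1][1] = 10 + 10 = 20) = 6 (attained at k = 0)
  C[1][0] = min over k of (A[1][0] + B[0][0] = -3 + 0 = -3, A[1][1] + B[1][0] = -5 + 7 = 2) = -3 (attained at k = 0)
  C[1][1] = min over k of (A[1][0] + B[0][1] = -3 + 8 = 5, A[1][1] + B[1][1] = -5 + 10 = 5) = 5 (attained at k = 0)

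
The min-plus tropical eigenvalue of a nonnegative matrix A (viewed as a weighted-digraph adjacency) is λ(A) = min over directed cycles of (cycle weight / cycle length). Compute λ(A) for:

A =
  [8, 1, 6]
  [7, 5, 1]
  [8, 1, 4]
λ(A) = 1

Enumerate directed cycles and compute their means (weight / length). Sample:
  cycle 0 → 0: weight = 8, length = 1, mean = 8/1 ≈ 8.000
  cycle 1 → 1: weight = 5, length = 1, mean = 5/1 ≈ 5.000
  cycle 2 → 2: weight = 4, length = 1, mean = 4/1 ≈ 4.000
  cycle 0 → 1 → 0: weight = 8, length = 2, mean = 8/2 ≈ 4.000
  cycle 0 → 2 → 0: weight = 14, length = 2, mean = 14/2 ≈ 7.000
  cycle 1 → 0 → 1: weight = 8, length = 2, mean = 8/2 ≈ 4.000
Minimum mean = 1.000, attained e.g. along the cycle 1 → 2 → 1 with weight 2 and length 2. So λ(A) = 2/2 = 1.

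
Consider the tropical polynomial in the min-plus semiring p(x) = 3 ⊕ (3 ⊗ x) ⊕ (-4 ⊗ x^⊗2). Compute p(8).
p(8) = 3

A tropical monomial a ⊗ x^⊗i evaluates to a + i · x. Evaluating each term at x = 8:
  Term 0 contributes 3 + 0 · 8 = 3
  Term 1 contributes 3 + 1 · 8 = 11
  Term 2 contributes -4 + 2 · 8 = 12
p(8) = ⊕ of these = min[3, 11, 12] = 3.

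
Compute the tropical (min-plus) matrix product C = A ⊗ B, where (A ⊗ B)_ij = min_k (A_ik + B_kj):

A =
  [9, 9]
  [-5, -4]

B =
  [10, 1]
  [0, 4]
A ⊗ B =
  [9, 10]
  [-4, -4]

Apply the min-plus product entry-by-entry:
  C[0][0] = min over k of (A[0][0] + B[0][0] = 9 + 10 = 19, A[0][1] + B[1][0] = 9 + 0 = 9) = 9 (attained at k = 1)
  C[0][1] = min over k of (A[0][0] + B[0][1] = 9 + 1 = 10, A[0][1] + B[1][1] = 9 + 4 = 13) = 10 (attained at k = 0)
  C[1][0] = min over k of (A[1][0] + B[0][0] = -5 + 10 = 5, A[1][1] + B[1][0] = -4 + 0 = -4) = -4 (attained at k = 1)
  C[1][1] = min over k of (A[1][0] + B[0][1] = -5 + 1 = -4, A[1][1] + B[1][1] = -4 + 4 = 0) = -4 (attained at k = 0)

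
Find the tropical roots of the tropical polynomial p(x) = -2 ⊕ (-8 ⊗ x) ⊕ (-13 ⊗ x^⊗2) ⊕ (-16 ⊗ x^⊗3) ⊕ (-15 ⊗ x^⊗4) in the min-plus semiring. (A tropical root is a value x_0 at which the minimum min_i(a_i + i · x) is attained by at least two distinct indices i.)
Roots: {-1, 3, 5, 6}

Each tropical root is a break point of the lower envelope of the lines y = a_i + i · x (there are 5 lines, with slopes 0, 1, ..., 4). Only the lines that attain the minimum somewhere contribute to roots; other lines are dominated. Here the surviving (envelope) indices are i = 4, i = 3, i = 2, i = 1, i = 0.
Intersections between consecutive envelope lines give the roots: for adjacent envelope indices i < j the intersection is x = (a_i − a_j) / (j − i). Reading off the sorted break points: {-1, 3, 5, 6}.
Verification: at each break x_0, at least two indices attain the minimum of min_i(a_i + i · x_0).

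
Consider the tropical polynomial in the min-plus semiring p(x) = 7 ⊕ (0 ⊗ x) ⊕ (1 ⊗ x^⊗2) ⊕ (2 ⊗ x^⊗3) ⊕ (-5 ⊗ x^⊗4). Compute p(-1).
p(-1) = -9

A tropical monomial a ⊗ x^⊗i evaluates to a + i · x. Evaluating each term at x = -1:
  Term 0 contributes 7 + 0 · -1 = 7
  Term 1 contributes 0 + 1 · -1 = -1
  Term 2 contributes 1 + 2 · -1 = -1
  Term 3 contributes 2 + 3 · -1 = -1
  Term 4 contributes -5 + 4 · -1 = -9
p(-1) = ⊕ of these = min[7, -1, -1, -1, -9] = -9.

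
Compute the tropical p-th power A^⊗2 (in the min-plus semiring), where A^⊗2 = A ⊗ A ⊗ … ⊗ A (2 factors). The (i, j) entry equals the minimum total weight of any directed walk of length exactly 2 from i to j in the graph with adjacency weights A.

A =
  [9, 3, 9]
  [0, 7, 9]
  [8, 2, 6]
A^⊗2 =
  [3, 10, 12]
  [7, 3, 9]
  [2, 8, 11]

Each entry (A^⊗2)_ij equals the minimum over all length-2 walks i = v_0 → v_1 → … → v_2 = j of Σ_t A[v_t][v_{t+1}]. For example, for (i, j) = (0, 2) we minimise over 3 possible intermediate vertex sequences; the minimum is 12, attained along the walk 0 → 1 → 2.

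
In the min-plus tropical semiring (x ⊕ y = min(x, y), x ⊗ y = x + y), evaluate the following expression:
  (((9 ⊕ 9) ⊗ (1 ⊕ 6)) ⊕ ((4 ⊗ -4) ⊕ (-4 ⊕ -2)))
(((9 ⊕ 9) ⊗ (1 ⊕ 6)) ⊕ ((4 ⊗ -4) ⊕ (-4 ⊕ -2))) = -4

Expand innermost to outermost. Recall ⊕ takes the minimum of its arguments and ⊗ takes their sum. Working out the expression (((9 ⊕ 9) ⊗ (1 ⊕ 6)) ⊕ ((4 ⊗ -4) ⊕ (-4 ⊕ -2))) gives -4.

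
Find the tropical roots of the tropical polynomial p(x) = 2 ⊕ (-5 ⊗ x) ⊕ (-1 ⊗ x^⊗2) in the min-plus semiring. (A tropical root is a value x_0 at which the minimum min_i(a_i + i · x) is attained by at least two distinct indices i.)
Roots: {-4, 7}

Each tropical root is a break point of the lower envelope of the lines y = a_i + i · x (there are 3 lines, with slopes 0, 1, ..., 2). Only the lines that attain the minimum somewhere contribute to roots; other lines are dominated. Here the surviving (envelope) indices are i = 2, i = 1, i = 0.
Intersections between consecutive envelope lines give the roots: for adjacent envelope indices i < j the intersection is x = (a_i − a_j) / (j − i). Reading off the sorted break points: {-4, 7}.
Verification: at each break x_0, at least two indices attain the minimum of min_i(a_i + i · x_0).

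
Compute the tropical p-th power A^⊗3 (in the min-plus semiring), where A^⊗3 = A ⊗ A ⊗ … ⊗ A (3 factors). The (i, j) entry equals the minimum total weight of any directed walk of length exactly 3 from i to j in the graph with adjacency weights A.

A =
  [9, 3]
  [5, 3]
A^⊗3 =
  [11, 9]
  [11, 9]

Each entry (A^⊗3)_ij equals the minimum over all length-3 walks i = v_0 → v_1 → … → v_3 = j of Σ_t A[v_t][v_{t+1}]. For example, for (i, j) = (0, 1) we minimise over 4 possible intermediate vertex sequences; the minimum is 9, attained along the walk 0 → 1 → 1 → 1.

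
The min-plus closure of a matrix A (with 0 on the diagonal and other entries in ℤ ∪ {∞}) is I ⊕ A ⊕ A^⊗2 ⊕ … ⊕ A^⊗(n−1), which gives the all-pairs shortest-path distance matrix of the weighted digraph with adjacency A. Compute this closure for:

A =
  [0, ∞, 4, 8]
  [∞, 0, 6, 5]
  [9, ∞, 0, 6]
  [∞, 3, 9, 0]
Closure =
  [0, 11, 4, 8]
  [15, 0, 6, 5]
  [9, 9, 0, 6]
  [18, 3, 9, 0]

This is the Floyd-Warshall all-pairs shortest-path computation. For each intermediate vertex k = 0, 1, …, 3, update dist[i][j] ← min(dist[i][j], dist[i][k] + dist[k][j]). The final matrix gives, for each (i, j), the minimum total weight of any directed path from i to j (possibly empty when i = j).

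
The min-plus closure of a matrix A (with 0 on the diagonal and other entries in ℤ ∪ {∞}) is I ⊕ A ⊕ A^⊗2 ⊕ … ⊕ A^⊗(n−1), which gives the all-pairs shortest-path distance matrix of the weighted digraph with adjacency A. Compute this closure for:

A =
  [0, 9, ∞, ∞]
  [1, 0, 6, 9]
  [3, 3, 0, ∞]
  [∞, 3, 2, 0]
Closure =
  [0, 9, 15, 18]
  [1, 0, 6, 9]
  [3, 3, 0, 12]
  [4, 3, 2, 0]

This is the Floyd-Warshall all-pairs shortest-path computation. For each intermediate vertex k = 0, 1, …, 3, update dist[i][j] ← min(dist[i][j], dist[i][k] + dist[k][j]). The final matrix gives, for each (i, j), the minimum total weight of any directed path from i to j (possibly empty when i = j).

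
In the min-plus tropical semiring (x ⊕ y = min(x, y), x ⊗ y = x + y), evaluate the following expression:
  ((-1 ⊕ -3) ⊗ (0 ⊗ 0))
((-1 ⊕ -3) ⊗ (0 ⊗ 0)) = -3

Expand innermost to outermost. Recall ⊕ takes the minimum of its arguments and ⊗ takes their sum. Working out the expression ((-1 ⊕ -3) ⊗ (0 ⊗ 0)) gives -3.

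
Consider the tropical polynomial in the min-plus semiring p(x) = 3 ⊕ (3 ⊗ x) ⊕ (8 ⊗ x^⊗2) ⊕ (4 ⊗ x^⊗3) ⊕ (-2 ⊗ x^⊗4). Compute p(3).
p(3) = 3

A tropical monomial a ⊗ x^⊗i evaluates to a + i · x. Evaluating each term at x = 3:
  Term 0 contributes 3 + 0 · 3 = 3
  Term 1 contributes 3 + 1 · 3 = 6
  Term 2 contributes 8 + 2 · 3 = 14
  Term 3 contributes 4 + 3 · 3 = 13
  Term 4 contributes -2 + 4 · 3 = 10
p(3) = ⊕ of these = min[3, 6, 14, 13, 10] = 3.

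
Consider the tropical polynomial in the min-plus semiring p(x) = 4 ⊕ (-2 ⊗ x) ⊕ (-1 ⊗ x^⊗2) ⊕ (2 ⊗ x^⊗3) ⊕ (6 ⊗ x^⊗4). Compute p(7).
p(7) = 4

A tropical monomial a ⊗ x^⊗i evaluates to a + i · x. Evaluating each term at x = 7:
  Term 0 contributes 4 + 0 · 7 = 4
  Term 1 contributes -2 + 1 · 7 = 5
  Term 2 contributes -1 + 2 · 7 = 13
  Term 3 contributes 2 + 3 · 7 = 23
  Term 4 contributes 6 + 4 · 7 = 34
p(7) = ⊕ of these = min[4, 5, 13, 23, 34] = 4.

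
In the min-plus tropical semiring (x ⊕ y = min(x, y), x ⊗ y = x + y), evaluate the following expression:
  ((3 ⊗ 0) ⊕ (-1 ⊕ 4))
((3 ⊗ 0) ⊕ (-1 ⊕ 4)) = -1

Expand innermost to outermost. Recall ⊕ takes the minimum of its arguments and ⊗ takes their sum. Working out the expression ((3 ⊗ 0) ⊕ (-1 ⊕ 4)) gives -1.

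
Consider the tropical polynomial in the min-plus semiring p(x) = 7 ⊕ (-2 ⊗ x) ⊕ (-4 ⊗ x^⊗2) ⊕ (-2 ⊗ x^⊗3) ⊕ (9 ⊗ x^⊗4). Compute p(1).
p(1) = -2

A tropical monomial a ⊗ x^⊗i evaluates to a + i · x. Evaluating each term at x = 1:
  Term 0 contributes 7 + 0 · 1 = 7
  Term 1 contributes -2 + 1 · 1 = -1
  Term 2 contributes -4 + 2 · 1 = -2
  Term 3 contributes -2 + 3 · 1 = 1
  Term 4 contributes 9 + 4 · 1 = 13
p(1) = ⊕ of these = min[7, -1, -2, 1, 13] = -2.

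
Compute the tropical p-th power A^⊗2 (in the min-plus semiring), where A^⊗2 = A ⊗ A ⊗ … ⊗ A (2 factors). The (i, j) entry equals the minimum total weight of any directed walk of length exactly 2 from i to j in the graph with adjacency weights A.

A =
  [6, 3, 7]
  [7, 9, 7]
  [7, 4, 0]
A^⊗2 =
  [10, 9, 7]
  [13, 10, 7]
  [7, 4, 0]

Each entry (A^⊗2)_ij equals the minimum over all length-2 walks i = v_0 → v_1 → … → v_2 = j of Σ_t A[v_t][v_{t+1}]. For example, for (i, j) = (0, 2) we minimise over 3 possible intermediate vertex sequences; the minimum is 7, attained along the walk 0 → 2 → 2.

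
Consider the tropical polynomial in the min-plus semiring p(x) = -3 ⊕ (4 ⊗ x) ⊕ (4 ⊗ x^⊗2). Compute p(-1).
p(-1) = -3

A tropical monomial a ⊗ x^⊗i evaluates to a + i · x. Evaluating each term at x = -1:
  Term 0 contributes -3 + 0 · -1 = -3
  Term 1 contributes 4 + 1 · -1 = 3
  Term 2 contributes 4 + 2 · -1 = 2
p(-1) = ⊕ of these = min[-3, 3, 2] = -3.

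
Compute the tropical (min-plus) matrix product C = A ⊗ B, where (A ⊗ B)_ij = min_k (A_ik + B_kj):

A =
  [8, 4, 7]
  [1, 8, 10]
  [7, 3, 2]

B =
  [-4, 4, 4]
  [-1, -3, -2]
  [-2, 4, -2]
A ⊗ B =
  [3, 1, 2]
  [-3, 5, 5]
  [0, 0, 0]

Apply the min-plus product entry-by-entry:
  C[0][0] = min over k of (A[0][0] + B[0][0] = 8 + -4 = 4, A[0][1] + B[1][0] = 4 + -1 = 3, A[0][2] + B[2][0] = 7 + -2 = 5) = 3 (attained at k = 1)
  C[0][1] = min over k of (A[0][0] + B[0][1] = 8 + 4 = 12, A[0][1] + B[1][1] = 4 + -3 = 1, A[0][2] + B[2][1] = 7 + 4 = 11) = 1 (attained at k = 1)
  C[0][2] = min over k of (A[0][0] + B[0][2] = 8 + 4 = 12, A[0][1] + B[1][2] = 4 + -2 = 2, A[0][2] + B[2][2] = 7 + -2 = 5) = 2 (attained at k = 1)
  C[1][0] = min over k of (A[1][0] + B[0][0] = 1 + -4 = -3, A[1][1] + B[1][0] = 8 + -1 = 7, A[1][2] + B[2][0] = 10 + -2 = 8) = -3 (attained at k = 0)
  C[1][1] = min over k of (A[1][0] + B[0][1] = 1 + 4 = 5, A[1][1] + B[1][1] = 8 + -3 = 5, A[1][2] + B[2][1] = 10 + 4 = 14) = 5 (attained at k = 0)
  C[1][2] = min over k of (A[1][0] + B[0][2] = 1 + 4 = 5, A[1][1] + B[1][2] = 8 + -2 = 6, A[1][2] + B[2][2] = 10 + -2 = 8) = 5 (attained at k = 0)
  C[2][0] = min over k of (A[2][0] + B[0][0] = 7 + -4 = 3, A[2][1] + B[1][0] = 3 + -1 = 2, A[2][2] + B[2][0] = 2 + -2 = 0) = 0 (attained at k = 2)
  C[2][1] = min over k of (A[2][0] + B[0][1] = 7 + 4 = 11, A[2][1] + B[1][1] = 3 + -3 = 0, A[2][2] + B[2][1] = 2 + 4 = 6) = 0 (attained at k = 1)
  C[2][2] = min over k of (A[2][0] + B[0][2] = 7 + 4 = 11, A[2][1] + B[1][2] = 3 + -2 = 1, A[2][2] + B[2][2] = 2 + -2 = 0) = 0 (attained at k = 2)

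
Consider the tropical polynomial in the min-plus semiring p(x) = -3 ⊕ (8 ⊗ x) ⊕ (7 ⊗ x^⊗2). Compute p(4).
p(4) = -3

A tropical monomial a ⊗ x^⊗i evaluates to a + i · x. Evaluating each term at x = 4:
  Term 0 contributes -3 + 0 · 4 = -3
  Term 1 contributes 8 + 1 · 4 = 12
  Term 2 contributes 7 + 2 · 4 = 15
p(4) = ⊕ of these = min[-3, 12, 15] = -3.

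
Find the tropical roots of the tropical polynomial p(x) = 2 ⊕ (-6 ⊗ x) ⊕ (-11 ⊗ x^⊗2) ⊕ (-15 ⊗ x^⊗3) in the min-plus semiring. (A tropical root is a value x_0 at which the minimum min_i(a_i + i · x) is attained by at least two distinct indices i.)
Roots: {4, 5, 8}

Each tropical root is a break point of the lower envelope of the lines y = a_i + i · x (there are 4 lines, with slopes 0, 1, ..., 3). Only the lines that attain the minimum somewhere contribute to roots; other lines are dominated. Here the surviving (envelope) indices are i = 3, i = 2, i = 1, i = 0.
Intersections between consecutive envelope lines give the roots: for adjacent envelope indices i < j the intersection is x = (a_i − a_j) / (j − i). Reading off the sorted break points: {4, 5, 8}.
Verification: at each break x_0, at least two indices attain the minimum of min_i(a_i + i · x_0).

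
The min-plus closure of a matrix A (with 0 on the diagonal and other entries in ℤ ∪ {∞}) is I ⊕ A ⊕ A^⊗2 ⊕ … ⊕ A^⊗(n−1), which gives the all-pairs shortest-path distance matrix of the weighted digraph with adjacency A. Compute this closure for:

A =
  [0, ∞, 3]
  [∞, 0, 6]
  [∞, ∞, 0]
Closure =
  [0, ∞, 3]
  [∞, 0, 6]
  [∞, ∞, 0]

This is the Floyd-Warshall all-pairs shortest-path computation. For each intermediate vertex k = 0, 1, …, 2, update dist[i][j] ← min(dist[i][j], dist[i][k] + dist[k][j]). The final matrix gives, for each (i, j), the minimum total weight of any directed path from i to j (possibly empty when i = j).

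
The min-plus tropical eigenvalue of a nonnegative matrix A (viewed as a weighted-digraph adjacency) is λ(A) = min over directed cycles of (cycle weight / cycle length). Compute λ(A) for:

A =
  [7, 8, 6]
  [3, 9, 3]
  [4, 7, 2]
λ(A) = 2

Enumerate directed cycles and compute their means (weight / length). Sample:
  cycle 0 → 0: weight = 7, length = 1, mean = 7/1 ≈ 7.000
  cycle 1 → 1: weight = 9, length = 1, mean = 9/1 ≈ 9.000
  cycle 2 → 2: weight = 2, length = 1, mean = 2/1 ≈ 2.000
  cycle 0 → 1 → 0: weight = 11, length = 2, mean = 11/2 ≈ 5.500
  cycle 0 → 2 → 0: weight = 10, length = 2, mean = 10/2 ≈ 5.000
  cycle 1 → 0 → 1: weight = 11, length = 2, mean = 11/2 ≈ 5.500
Minimum mean = 2.000, attained e.g. along the cycle 2 → 2 with weight 2 and length 1. So λ(A) = 2/1 = 2.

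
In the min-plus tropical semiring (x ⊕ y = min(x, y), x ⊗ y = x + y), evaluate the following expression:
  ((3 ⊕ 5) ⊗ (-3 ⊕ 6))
((3 ⊕ 5) ⊗ (-3 ⊕ 6)) = 0

Expand innermost to outermost. Recall ⊕ takes the minimum of its arguments and ⊗ takes their sum. Working out the expression ((3 ⊕ 5) ⊗ (-3 ⊕ 6)) gives 0.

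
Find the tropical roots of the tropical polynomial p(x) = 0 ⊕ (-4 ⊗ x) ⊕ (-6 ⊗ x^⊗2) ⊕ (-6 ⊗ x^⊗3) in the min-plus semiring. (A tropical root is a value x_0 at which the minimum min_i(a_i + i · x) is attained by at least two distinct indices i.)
Roots: {0, 2, 4}

Each tropical root is a break point of the lower envelope of the lines y = a_i + i · x (there are 4 lines, with slopes 0, 1, ..., 3). Only the lines that attain the minimum somewhere contribute to roots; other lines are dominated. Here the surviving (envelope) indices are i = 3, i = 2, i = 1, i = 0.
Intersections between consecutive envelope lines give the roots: for adjacent envelope indices i < j the intersection is x = (a_i − a_j) / (j − i). Reading off the sorted break points: {0, 2, 4}.
Verification: at each break x_0, at least two indices attain the minimum of min_i(a_i + i · x_0).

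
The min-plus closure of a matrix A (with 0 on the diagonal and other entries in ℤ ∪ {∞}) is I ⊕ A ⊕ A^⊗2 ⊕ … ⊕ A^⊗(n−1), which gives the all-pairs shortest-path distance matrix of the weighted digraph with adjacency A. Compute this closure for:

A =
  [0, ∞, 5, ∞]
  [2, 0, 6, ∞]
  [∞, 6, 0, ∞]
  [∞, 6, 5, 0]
Closure =
  [0, 11, 5, ∞]
  [2, 0, 6, ∞]
  [8, 6, 0, ∞]
  [8, 6, 5, 0]

This is the Floyd-Warshall all-pairs shortest-path computation. For each intermediate vertex k = 0, 1, …, 3, update dist[i][j] ← min(dist[i][j], dist[i][k] + dist[k][j]). The final matrix gives, for each (i, j), the minimum total weight of any directed path from i to j (possibly empty when i = j).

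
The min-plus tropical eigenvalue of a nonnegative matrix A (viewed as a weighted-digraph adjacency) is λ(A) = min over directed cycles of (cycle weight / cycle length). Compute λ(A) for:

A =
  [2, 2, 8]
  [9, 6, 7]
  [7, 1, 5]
λ(A) = 2

Enumerate directed cycles and compute their means (weight / length). Sample:
  cycle 0 → 0: weight = 2, length = 1, mean = 2/1 ≈ 2.000
  cycle 1 → 1: weight = 6, length = 1, mean = 6/1 ≈ 6.000
  cycle 2 → 2: weight = 5, length = 1, mean = 5/1 ≈ 5.000
  cycle 0 → 1 → 0: weight = 11, length = 2, mean = 11/2 ≈ 5.500
  cycle 0 → 2 → 0: weight = 15, length = 2, mean = 15/2 ≈ 7.500
  cycle 1 → 0 → 1: weight = 11, length = 2, mean = 11/2 ≈ 5.500
Minimum mean = 2.000, attained e.g. along the cycle 0 → 0 with weight 2 and length 1. So λ(A) = 2/1 = 2.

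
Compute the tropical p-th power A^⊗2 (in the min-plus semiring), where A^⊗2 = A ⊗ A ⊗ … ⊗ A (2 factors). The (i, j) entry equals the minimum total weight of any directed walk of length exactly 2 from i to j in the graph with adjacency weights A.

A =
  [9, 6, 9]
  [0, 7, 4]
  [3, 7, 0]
A^⊗2 =
  [6, 13, 9]
  [7, 6, 4]
  [3, 7, 0]

Each entry (A^⊗2)_ij equals the minimum over all length-2 walks i = v_0 → v_1 → … → v_2 = j of Σ_t A[v_t][v_{t+1}]. For example, for (i, j) = (0, 2) we minimise over 3 possible intermediate vertex sequences; the minimum is 9, attained along the walk 0 → 2 → 2.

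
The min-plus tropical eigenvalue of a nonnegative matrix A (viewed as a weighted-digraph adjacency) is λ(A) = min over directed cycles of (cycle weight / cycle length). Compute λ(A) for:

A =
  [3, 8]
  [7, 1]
λ(A) = 1

Enumerate directed cycles and compute their means (weight / length). Sample:
  cycle 0 → 0: weight = 3, length = 1, mean = 3/1 ≈ 3.000
  cycle 1 → 1: weight = 1, length = 1, mean = 1/1 ≈ 1.000
  cycle 0 → 1 → 0: weight = 15, length = 2, mean = 15/2 ≈ 7.500
  cycle 1 → 0 → 1: weight = 15, length = 2, mean = 15/2 ≈ 7.500
Minimum mean = 1.000, attained e.g. along the cycle 1 → 1 with weight 1 and length 1. So λ(A) = 1/1 = 1.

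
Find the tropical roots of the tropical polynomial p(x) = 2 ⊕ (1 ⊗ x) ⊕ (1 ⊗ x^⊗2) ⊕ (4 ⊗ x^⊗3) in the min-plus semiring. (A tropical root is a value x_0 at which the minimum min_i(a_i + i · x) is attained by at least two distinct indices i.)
Roots: {-3, 0, 1}

Each tropical root is a break point of the lower envelope of the lines y = a_i + i · x (there are 4 lines, with slopes 0, 1, ..., 3). Only the lines that attain the minimum somewhere contribute to roots; other lines are dominated. Here the surviving (envelope) indices are i = 3, i = 2, i = 1, i = 0.
Intersections between consecutive envelope lines give the roots: for adjacent envelope indices i < j the intersection is x = (a_i − a_j) / (j − i). Reading off the sorted break points: {-3, 0, 1}.
Verification: at each break x_0, at least two indices attain the minimum of min_i(a_i + i · x_0).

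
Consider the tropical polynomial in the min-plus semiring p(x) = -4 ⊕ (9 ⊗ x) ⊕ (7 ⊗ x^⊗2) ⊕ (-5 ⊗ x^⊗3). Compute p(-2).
p(-2) = -11

A tropical monomial a ⊗ x^⊗i evaluates to a + i · x. Evaluating each term at x = -2:
  Term 0 contributes -4 + 0 · -2 = -4
  Term 1 contributes 9 + 1 · -2 = 7
  Term 2 contributes 7 + 2 · -2 = 3
  Term 3 contributes -5 + 3 · -2 = -11
p(-2) = ⊕ of these = min[-4, 7, 3, -11] = -11.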